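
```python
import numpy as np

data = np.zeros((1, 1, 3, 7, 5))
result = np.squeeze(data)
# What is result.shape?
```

(3, 7, 5)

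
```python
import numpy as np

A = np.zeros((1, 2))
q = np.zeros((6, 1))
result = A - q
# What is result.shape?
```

(6, 2)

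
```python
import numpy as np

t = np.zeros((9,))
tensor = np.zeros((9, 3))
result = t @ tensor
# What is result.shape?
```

(3,)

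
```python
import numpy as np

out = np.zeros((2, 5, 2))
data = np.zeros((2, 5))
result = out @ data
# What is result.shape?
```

(2, 5, 5)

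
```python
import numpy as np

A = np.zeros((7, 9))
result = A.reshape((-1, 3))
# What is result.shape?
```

(21, 3)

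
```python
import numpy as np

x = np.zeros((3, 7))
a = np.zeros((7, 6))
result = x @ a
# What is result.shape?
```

(3, 6)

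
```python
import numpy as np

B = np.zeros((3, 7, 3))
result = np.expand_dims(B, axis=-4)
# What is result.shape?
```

(1, 3, 7, 3)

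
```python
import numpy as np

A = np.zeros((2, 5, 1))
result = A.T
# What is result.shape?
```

(1, 5, 2)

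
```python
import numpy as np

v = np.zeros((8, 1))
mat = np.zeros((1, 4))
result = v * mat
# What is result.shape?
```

(8, 4)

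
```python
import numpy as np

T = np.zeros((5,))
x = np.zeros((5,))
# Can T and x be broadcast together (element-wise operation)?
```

Yes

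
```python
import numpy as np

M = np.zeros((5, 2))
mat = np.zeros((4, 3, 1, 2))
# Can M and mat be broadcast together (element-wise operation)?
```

Yes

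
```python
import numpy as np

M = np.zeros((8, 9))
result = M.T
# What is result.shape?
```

(9, 8)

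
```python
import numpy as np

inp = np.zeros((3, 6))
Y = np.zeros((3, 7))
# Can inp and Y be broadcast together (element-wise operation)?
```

No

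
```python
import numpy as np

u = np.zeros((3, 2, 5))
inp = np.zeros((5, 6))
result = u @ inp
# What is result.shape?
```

(3, 2, 6)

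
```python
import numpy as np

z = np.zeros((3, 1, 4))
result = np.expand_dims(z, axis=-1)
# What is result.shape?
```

(3, 1, 4, 1)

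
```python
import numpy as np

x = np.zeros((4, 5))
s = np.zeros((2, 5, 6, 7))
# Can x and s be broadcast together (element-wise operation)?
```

No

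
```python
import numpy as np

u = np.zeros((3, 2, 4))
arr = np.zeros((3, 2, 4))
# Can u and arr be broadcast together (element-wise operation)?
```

Yes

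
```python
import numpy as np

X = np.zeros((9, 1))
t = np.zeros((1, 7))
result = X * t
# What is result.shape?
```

(9, 7)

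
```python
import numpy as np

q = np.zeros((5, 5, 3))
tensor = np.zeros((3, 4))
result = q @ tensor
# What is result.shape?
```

(5, 5, 4)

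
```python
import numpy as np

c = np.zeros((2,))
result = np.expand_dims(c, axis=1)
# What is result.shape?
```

(2, 1)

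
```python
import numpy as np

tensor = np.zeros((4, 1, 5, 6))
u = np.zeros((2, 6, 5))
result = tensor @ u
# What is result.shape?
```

(4, 2, 5, 5)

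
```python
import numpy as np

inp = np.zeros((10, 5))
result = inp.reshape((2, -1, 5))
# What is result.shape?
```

(2, 5, 5)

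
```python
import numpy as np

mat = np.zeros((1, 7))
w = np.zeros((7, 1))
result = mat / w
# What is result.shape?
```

(7, 7)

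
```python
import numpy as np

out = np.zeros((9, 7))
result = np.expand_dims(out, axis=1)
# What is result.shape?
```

(9, 1, 7)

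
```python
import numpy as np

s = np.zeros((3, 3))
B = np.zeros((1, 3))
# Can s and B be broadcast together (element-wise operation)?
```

Yes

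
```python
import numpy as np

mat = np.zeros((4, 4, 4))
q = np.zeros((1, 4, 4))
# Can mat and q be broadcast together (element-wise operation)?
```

Yes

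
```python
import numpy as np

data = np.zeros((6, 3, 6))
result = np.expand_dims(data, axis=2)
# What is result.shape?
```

(6, 3, 1, 6)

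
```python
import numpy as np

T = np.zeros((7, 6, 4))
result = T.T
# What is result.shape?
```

(4, 6, 7)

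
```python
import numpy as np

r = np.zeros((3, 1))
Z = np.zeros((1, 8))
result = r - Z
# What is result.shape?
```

(3, 8)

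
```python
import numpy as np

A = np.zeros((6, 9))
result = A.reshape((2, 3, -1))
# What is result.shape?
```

(2, 3, 9)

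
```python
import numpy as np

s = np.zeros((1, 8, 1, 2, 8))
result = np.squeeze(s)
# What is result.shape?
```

(8, 2, 8)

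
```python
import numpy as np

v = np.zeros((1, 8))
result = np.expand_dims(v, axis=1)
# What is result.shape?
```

(1, 1, 8)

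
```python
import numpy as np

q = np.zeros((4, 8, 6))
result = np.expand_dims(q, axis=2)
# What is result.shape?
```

(4, 8, 1, 6)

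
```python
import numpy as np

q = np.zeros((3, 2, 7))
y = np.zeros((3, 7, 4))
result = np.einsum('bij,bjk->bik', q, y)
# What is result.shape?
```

(3, 2, 4)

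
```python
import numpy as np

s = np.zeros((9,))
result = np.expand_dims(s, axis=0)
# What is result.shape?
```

(1, 9)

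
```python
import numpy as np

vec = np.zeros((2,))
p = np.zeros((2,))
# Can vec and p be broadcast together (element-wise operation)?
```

Yes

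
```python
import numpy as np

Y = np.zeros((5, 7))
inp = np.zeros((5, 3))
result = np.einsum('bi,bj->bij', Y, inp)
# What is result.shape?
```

(5, 7, 3)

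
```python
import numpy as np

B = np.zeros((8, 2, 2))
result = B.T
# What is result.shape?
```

(2, 2, 8)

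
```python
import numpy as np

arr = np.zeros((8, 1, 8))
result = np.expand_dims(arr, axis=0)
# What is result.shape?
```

(1, 8, 1, 8)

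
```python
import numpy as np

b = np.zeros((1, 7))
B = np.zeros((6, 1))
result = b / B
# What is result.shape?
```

(6, 7)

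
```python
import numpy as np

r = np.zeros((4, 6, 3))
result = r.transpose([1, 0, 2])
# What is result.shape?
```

(6, 4, 3)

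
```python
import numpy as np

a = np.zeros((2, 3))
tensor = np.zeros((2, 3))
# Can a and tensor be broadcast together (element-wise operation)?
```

Yes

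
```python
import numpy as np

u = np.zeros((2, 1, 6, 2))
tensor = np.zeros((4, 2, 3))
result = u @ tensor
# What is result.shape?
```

(2, 4, 6, 3)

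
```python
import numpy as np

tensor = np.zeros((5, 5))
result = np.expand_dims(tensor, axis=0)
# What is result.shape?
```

(1, 5, 5)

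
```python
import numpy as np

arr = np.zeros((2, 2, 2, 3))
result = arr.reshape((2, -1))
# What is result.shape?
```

(2, 12)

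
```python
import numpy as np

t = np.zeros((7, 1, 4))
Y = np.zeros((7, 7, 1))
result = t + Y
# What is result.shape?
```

(7, 7, 4)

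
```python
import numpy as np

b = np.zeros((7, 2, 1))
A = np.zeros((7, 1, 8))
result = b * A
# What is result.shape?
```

(7, 2, 8)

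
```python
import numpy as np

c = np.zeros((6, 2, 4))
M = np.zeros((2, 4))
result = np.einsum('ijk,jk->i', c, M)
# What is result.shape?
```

(6,)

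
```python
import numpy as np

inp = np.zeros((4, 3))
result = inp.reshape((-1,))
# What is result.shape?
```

(12,)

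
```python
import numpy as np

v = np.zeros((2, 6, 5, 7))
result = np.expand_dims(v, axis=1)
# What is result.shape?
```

(2, 1, 6, 5, 7)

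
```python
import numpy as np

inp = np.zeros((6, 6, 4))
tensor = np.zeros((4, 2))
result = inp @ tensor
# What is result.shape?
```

(6, 6, 2)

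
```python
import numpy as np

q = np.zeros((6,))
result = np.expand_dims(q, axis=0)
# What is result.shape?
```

(1, 6)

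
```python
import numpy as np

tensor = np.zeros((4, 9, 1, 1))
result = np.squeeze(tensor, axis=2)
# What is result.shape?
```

(4, 9, 1)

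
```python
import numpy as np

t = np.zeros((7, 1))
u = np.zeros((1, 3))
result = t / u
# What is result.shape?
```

(7, 3)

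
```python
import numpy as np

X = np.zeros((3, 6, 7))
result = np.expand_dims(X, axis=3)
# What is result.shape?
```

(3, 6, 7, 1)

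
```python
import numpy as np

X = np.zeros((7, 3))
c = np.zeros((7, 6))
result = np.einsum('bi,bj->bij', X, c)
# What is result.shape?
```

(7, 3, 6)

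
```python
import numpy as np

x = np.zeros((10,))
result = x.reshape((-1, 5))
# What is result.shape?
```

(2, 5)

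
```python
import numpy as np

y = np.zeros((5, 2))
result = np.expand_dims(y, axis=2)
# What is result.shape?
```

(5, 2, 1)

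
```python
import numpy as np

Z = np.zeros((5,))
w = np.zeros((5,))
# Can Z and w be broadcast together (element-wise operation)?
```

Yes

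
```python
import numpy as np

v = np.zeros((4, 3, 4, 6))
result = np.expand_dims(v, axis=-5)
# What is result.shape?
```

(1, 4, 3, 4, 6)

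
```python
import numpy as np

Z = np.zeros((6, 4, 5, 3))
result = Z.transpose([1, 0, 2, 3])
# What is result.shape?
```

(4, 6, 5, 3)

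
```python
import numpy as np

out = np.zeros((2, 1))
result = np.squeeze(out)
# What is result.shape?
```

(2,)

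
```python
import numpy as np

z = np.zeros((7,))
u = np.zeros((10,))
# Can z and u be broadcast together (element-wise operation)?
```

No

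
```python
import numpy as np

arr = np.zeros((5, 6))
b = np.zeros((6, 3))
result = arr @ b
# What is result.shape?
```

(5, 3)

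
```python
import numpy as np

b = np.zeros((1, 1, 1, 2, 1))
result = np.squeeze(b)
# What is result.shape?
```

(2,)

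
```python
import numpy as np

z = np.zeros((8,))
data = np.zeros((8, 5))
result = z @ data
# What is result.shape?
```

(5,)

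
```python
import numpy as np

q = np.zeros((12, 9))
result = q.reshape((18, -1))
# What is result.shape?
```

(18, 6)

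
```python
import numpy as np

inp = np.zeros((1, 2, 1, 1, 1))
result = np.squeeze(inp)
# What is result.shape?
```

(2,)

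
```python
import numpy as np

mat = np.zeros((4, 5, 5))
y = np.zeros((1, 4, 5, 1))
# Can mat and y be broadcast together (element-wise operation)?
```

Yes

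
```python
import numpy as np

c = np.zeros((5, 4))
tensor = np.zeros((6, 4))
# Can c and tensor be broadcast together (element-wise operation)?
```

No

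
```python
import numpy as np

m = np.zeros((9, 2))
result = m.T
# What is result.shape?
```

(2, 9)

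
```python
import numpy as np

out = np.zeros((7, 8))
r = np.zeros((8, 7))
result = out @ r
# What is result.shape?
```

(7, 7)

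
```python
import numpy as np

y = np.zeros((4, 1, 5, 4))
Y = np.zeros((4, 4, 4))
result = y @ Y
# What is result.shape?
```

(4, 4, 5, 4)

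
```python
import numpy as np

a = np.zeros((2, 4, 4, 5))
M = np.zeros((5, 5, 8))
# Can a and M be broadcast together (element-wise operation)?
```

No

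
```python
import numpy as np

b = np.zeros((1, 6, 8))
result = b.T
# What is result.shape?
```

(8, 6, 1)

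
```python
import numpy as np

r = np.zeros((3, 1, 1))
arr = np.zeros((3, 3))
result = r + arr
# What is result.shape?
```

(3, 3, 3)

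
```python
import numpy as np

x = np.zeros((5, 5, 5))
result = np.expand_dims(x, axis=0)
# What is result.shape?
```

(1, 5, 5, 5)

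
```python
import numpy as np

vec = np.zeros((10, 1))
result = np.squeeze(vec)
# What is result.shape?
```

(10,)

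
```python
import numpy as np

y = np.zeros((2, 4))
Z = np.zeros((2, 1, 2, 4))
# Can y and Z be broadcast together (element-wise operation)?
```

Yes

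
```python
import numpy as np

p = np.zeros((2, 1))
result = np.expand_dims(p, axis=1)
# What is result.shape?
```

(2, 1, 1)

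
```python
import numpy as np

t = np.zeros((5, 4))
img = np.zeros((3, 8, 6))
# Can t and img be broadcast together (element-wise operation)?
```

No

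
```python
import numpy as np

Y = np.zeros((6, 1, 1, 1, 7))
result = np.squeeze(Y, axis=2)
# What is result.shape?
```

(6, 1, 1, 7)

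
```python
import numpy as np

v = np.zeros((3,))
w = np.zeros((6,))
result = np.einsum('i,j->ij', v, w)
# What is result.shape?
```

(3, 6)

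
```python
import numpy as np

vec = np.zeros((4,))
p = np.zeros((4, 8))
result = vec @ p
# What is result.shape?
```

(8,)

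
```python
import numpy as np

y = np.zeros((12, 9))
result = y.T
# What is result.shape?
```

(9, 12)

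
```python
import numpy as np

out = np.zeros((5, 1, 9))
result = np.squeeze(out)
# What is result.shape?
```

(5, 9)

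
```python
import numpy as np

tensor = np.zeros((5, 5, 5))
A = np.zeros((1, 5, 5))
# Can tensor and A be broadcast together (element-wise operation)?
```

Yes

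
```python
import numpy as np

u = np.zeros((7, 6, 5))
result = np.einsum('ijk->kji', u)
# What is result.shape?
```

(5, 6, 7)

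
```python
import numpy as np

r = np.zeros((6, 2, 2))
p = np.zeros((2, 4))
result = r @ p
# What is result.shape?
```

(6, 2, 4)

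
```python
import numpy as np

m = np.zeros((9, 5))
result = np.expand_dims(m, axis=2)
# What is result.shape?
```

(9, 5, 1)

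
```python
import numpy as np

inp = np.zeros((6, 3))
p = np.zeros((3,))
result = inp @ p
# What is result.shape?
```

(6,)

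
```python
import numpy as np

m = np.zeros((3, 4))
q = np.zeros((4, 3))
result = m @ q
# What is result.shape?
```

(3, 3)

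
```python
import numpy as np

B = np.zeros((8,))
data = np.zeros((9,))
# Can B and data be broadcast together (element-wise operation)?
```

No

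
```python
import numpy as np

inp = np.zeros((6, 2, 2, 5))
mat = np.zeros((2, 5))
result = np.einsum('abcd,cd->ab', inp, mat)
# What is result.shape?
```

(6, 2)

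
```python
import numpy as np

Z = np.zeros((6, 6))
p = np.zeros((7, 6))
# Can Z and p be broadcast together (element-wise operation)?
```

No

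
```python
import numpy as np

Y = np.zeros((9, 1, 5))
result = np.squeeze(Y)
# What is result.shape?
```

(9, 5)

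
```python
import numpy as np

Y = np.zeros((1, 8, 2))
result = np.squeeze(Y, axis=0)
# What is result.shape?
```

(8, 2)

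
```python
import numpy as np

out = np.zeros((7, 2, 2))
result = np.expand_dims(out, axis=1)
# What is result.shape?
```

(7, 1, 2, 2)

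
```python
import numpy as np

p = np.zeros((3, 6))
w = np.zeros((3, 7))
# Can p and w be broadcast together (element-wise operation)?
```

No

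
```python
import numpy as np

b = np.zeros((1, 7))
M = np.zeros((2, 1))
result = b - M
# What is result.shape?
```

(2, 7)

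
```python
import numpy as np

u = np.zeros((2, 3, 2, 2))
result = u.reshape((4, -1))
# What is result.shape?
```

(4, 6)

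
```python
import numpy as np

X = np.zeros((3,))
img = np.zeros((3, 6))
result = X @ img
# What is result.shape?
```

(6,)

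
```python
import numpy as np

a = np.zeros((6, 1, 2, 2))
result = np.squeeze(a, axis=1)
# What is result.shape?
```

(6, 2, 2)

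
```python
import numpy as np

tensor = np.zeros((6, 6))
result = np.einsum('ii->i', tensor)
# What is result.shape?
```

(6,)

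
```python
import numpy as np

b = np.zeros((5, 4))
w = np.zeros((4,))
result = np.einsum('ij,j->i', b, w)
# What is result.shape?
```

(5,)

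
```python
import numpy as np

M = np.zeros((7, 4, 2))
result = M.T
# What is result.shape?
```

(2, 4, 7)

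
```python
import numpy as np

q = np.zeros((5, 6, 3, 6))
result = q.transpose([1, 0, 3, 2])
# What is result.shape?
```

(6, 5, 6, 3)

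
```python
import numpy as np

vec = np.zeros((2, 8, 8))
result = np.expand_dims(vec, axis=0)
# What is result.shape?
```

(1, 2, 8, 8)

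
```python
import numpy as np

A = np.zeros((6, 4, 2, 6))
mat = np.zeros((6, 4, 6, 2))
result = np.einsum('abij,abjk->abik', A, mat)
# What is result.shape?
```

(6, 4, 2, 2)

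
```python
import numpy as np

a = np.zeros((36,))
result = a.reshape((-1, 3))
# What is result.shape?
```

(12, 3)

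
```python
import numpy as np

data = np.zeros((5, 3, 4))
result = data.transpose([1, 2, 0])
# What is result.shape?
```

(3, 4, 5)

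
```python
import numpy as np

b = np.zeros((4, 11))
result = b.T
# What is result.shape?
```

(11, 4)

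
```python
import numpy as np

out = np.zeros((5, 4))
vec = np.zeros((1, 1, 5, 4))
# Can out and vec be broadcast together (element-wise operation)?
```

Yes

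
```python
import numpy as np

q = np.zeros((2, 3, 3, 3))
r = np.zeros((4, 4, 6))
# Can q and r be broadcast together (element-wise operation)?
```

No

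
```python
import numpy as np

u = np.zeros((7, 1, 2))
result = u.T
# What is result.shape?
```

(2, 1, 7)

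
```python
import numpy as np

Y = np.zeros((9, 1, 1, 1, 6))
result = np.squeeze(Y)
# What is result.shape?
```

(9, 6)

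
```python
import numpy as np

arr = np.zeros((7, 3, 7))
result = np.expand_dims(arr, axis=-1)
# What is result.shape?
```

(7, 3, 7, 1)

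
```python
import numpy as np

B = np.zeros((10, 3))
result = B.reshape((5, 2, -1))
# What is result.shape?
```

(5, 2, 3)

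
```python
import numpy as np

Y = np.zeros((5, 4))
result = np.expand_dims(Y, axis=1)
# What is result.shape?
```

(5, 1, 4)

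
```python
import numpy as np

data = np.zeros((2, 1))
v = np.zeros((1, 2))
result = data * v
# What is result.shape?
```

(2, 2)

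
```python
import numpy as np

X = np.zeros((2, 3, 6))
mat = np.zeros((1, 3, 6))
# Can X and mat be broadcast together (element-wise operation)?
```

Yes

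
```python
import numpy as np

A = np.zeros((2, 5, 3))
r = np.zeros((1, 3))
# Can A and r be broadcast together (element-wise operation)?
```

Yes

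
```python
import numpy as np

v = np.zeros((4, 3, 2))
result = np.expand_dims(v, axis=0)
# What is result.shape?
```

(1, 4, 3, 2)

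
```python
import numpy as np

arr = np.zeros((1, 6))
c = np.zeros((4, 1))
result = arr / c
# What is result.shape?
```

(4, 6)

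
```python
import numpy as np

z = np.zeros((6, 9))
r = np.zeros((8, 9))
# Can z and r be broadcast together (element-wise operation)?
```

No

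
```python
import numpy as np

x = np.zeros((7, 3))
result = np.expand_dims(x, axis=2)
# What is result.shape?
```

(7, 3, 1)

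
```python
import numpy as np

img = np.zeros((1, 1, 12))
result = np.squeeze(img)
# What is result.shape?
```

(12,)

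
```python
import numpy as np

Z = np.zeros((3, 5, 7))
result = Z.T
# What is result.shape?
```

(7, 5, 3)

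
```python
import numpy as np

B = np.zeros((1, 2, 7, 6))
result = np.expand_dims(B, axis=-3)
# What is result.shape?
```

(1, 2, 1, 7, 6)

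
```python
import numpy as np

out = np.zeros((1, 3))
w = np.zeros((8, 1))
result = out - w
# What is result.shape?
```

(8, 3)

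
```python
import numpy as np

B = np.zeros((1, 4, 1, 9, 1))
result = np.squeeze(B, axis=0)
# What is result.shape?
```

(4, 1, 9, 1)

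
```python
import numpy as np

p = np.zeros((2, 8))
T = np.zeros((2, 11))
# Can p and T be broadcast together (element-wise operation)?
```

No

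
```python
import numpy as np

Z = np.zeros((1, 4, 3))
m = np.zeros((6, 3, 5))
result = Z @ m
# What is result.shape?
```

(6, 4, 5)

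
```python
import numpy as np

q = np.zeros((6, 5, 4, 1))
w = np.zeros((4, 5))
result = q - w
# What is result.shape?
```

(6, 5, 4, 5)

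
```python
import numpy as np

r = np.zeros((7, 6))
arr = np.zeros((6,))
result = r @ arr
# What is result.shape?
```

(7,)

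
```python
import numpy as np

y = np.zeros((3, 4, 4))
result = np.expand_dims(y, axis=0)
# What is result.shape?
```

(1, 3, 4, 4)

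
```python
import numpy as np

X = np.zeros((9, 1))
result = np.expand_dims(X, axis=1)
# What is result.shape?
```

(9, 1, 1)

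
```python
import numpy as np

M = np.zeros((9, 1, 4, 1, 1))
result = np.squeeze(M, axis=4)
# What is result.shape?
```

(9, 1, 4, 1)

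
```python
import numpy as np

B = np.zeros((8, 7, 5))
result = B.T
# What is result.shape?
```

(5, 7, 8)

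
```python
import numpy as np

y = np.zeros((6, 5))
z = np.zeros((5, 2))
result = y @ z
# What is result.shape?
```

(6, 2)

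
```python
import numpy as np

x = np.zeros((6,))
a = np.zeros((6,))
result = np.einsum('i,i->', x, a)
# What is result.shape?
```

()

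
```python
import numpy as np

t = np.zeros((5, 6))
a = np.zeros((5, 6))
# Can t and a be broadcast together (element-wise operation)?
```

Yes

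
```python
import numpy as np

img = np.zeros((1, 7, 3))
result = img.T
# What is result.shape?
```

(3, 7, 1)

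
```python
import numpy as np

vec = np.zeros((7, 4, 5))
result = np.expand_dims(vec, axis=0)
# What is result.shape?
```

(1, 7, 4, 5)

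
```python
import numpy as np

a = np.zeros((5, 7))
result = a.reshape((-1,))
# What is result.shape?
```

(35,)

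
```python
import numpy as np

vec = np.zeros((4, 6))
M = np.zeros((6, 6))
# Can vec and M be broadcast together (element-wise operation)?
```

No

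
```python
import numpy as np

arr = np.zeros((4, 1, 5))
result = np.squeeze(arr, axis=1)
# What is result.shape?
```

(4, 5)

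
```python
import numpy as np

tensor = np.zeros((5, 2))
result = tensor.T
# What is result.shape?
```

(2, 5)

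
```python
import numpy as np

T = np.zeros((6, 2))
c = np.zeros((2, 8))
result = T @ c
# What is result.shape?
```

(6, 8)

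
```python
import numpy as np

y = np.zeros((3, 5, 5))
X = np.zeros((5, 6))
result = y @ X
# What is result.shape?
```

(3, 5, 6)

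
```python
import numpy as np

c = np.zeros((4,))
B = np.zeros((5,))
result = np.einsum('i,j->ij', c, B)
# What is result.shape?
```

(4, 5)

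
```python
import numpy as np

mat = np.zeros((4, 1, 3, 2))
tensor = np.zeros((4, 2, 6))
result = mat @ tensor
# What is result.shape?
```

(4, 4, 3, 6)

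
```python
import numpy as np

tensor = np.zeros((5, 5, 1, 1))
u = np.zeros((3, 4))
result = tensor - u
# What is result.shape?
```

(5, 5, 3, 4)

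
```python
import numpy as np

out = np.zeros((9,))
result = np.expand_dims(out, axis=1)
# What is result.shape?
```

(9, 1)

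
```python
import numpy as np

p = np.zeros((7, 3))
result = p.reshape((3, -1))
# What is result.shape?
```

(3, 7)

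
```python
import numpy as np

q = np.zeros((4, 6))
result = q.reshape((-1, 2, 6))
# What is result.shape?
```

(2, 2, 6)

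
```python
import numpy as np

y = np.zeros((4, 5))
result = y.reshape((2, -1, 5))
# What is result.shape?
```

(2, 2, 5)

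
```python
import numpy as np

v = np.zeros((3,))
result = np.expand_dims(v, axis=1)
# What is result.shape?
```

(3, 1)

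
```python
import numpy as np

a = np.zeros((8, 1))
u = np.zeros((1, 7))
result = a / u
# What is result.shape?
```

(8, 7)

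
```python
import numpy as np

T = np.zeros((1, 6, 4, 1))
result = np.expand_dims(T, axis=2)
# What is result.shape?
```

(1, 6, 1, 4, 1)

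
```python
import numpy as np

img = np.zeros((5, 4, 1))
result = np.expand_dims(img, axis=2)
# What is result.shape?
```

(5, 4, 1, 1)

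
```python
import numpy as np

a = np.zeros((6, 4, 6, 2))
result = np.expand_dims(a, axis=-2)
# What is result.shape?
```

(6, 4, 6, 1, 2)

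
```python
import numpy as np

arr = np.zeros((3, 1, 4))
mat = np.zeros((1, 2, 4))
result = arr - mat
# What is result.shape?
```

(3, 2, 4)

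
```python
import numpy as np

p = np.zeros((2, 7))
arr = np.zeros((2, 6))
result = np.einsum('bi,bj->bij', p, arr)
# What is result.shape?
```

(2, 7, 6)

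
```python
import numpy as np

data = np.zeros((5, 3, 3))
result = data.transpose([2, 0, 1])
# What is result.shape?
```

(3, 5, 3)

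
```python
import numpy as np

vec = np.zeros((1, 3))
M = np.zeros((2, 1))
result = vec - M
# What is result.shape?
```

(2, 3)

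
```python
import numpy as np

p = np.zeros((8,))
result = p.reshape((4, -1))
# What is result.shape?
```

(4, 2)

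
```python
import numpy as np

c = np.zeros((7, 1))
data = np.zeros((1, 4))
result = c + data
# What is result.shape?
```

(7, 4)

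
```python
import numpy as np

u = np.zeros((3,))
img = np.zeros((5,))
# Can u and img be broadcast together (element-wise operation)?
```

No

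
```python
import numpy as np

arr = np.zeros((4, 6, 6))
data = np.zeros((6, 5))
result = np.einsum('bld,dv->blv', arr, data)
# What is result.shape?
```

(4, 6, 5)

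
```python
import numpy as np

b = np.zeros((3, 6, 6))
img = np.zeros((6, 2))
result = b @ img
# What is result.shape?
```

(3, 6, 2)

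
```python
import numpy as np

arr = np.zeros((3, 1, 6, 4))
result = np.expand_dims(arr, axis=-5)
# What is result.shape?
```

(1, 3, 1, 6, 4)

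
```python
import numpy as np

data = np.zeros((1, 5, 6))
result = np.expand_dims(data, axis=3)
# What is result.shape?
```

(1, 5, 6, 1)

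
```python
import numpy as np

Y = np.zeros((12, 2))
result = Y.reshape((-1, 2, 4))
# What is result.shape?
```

(3, 2, 4)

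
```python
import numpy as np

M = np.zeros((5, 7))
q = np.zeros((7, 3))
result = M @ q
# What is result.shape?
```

(5, 3)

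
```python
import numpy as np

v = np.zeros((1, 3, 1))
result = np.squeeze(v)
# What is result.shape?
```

(3,)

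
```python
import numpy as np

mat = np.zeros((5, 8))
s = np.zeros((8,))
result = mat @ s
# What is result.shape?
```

(5,)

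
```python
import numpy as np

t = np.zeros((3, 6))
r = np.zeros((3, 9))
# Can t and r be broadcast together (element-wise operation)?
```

No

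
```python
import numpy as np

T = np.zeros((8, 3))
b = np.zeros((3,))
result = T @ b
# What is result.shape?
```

(8,)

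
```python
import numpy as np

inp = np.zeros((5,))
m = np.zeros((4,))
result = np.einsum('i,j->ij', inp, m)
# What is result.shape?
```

(5, 4)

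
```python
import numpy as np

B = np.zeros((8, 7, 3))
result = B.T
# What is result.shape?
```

(3, 7, 8)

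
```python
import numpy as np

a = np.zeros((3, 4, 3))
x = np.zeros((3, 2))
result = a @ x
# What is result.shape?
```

(3, 4, 2)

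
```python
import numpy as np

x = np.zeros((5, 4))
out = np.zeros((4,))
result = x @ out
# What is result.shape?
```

(5,)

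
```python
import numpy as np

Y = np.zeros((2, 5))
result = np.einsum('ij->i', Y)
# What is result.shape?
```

(2,)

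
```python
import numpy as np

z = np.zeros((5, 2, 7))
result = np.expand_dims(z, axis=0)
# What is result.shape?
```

(1, 5, 2, 7)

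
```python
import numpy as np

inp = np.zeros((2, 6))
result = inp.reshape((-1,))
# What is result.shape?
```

(12,)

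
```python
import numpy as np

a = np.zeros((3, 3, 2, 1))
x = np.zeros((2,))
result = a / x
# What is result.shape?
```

(3, 3, 2, 2)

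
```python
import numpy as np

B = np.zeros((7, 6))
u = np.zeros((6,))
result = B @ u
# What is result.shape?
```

(7,)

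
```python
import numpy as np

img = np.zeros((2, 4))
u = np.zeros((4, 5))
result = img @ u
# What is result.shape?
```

(2, 5)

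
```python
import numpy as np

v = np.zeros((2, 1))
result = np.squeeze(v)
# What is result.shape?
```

(2,)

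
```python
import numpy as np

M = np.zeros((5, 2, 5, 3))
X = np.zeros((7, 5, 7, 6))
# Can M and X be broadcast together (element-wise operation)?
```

No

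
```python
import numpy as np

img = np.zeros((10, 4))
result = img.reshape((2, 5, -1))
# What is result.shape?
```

(2, 5, 4)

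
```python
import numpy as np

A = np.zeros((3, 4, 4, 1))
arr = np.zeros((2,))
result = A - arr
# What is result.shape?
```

(3, 4, 4, 2)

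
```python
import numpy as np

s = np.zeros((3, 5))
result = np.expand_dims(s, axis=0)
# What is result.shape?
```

(1, 3, 5)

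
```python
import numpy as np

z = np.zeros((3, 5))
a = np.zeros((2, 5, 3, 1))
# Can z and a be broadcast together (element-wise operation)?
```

Yes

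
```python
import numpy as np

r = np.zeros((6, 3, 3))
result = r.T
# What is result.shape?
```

(3, 3, 6)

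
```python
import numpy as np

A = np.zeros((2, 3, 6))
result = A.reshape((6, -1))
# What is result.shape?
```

(6, 6)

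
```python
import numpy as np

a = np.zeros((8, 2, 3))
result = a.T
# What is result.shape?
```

(3, 2, 8)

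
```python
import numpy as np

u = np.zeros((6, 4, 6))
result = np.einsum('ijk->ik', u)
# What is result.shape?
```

(6, 6)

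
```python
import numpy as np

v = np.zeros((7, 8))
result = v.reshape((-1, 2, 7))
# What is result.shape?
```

(4, 2, 7)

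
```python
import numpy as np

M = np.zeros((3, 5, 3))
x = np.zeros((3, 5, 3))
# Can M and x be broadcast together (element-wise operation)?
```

Yes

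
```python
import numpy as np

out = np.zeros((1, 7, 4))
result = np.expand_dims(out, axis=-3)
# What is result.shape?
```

(1, 1, 7, 4)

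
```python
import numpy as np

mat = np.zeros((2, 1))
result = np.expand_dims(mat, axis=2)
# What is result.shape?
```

(2, 1, 1)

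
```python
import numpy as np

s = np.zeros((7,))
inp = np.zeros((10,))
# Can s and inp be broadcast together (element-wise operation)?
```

No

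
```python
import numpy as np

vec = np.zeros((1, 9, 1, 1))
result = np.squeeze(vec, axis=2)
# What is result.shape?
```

(1, 9, 1)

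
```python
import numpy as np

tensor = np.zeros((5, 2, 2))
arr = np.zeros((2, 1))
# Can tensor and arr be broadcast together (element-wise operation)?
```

Yes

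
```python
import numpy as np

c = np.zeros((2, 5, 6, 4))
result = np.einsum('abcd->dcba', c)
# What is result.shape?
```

(4, 6, 5, 2)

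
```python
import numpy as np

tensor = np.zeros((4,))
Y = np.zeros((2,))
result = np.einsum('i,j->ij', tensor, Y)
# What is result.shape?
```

(4, 2)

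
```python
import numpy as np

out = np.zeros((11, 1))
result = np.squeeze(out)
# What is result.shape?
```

(11,)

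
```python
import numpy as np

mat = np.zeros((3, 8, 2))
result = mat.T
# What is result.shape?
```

(2, 8, 3)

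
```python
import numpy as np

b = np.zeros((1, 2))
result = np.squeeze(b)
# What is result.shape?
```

(2,)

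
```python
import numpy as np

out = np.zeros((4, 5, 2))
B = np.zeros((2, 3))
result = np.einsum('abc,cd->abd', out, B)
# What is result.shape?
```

(4, 5, 3)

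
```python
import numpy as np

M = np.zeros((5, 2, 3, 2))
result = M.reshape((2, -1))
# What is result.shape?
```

(2, 30)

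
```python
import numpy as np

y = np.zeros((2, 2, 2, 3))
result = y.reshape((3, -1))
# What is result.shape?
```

(3, 8)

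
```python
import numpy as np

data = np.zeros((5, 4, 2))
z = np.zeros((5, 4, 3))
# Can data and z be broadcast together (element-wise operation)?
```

No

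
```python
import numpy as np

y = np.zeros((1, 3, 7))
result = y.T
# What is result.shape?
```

(7, 3, 1)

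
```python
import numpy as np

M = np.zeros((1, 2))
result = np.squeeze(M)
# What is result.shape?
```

(2,)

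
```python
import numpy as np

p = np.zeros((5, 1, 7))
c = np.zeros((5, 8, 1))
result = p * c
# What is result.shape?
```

(5, 8, 7)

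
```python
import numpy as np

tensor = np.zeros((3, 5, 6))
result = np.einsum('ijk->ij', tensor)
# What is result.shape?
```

(3, 5)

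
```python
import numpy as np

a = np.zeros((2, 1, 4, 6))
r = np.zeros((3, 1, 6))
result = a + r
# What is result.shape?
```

(2, 3, 4, 6)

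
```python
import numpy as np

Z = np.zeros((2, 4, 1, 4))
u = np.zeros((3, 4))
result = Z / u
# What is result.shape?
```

(2, 4, 3, 4)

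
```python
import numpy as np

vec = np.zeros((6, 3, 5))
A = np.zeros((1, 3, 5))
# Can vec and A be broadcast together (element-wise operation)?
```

Yes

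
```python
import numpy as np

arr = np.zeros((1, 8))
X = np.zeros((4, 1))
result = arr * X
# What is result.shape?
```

(4, 8)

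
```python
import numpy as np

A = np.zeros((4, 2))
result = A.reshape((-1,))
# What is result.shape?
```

(8,)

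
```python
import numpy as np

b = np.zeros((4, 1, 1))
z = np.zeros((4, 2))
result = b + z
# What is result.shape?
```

(4, 4, 2)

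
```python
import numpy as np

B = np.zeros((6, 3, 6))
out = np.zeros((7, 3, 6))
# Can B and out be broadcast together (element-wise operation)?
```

No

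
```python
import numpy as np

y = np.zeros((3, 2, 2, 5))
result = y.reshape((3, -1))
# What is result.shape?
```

(3, 20)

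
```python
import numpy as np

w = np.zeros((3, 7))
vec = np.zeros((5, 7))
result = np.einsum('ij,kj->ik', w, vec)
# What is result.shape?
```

(3, 5)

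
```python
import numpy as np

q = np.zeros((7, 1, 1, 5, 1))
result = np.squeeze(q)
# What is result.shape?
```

(7, 5)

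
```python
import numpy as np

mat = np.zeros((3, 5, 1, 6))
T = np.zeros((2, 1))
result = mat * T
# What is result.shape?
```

(3, 5, 2, 6)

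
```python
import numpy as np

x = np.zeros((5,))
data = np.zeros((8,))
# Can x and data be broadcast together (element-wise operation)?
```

No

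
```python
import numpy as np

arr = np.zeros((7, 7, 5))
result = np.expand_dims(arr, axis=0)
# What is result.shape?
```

(1, 7, 7, 5)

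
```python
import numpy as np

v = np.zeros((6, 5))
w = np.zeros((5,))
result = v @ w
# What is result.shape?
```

(6,)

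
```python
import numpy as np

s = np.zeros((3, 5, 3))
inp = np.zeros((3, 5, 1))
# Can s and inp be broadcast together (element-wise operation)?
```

Yes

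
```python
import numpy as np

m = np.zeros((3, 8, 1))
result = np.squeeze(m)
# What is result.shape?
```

(3, 8)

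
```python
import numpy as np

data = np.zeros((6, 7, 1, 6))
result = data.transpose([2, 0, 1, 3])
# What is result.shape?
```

(1, 6, 7, 6)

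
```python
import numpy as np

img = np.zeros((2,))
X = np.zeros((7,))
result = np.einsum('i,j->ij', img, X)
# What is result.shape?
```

(2, 7)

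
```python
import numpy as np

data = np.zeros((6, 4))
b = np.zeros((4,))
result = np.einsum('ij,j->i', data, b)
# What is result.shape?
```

(6,)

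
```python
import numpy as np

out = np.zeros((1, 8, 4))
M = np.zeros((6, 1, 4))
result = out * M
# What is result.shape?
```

(6, 8, 4)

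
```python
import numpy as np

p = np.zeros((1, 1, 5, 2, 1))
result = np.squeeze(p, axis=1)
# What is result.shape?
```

(1, 5, 2, 1)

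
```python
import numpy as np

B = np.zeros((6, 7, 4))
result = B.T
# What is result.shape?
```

(4, 7, 6)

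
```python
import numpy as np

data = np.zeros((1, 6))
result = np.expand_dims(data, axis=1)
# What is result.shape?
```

(1, 1, 6)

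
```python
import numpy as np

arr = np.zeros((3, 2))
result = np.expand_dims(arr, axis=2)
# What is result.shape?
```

(3, 2, 1)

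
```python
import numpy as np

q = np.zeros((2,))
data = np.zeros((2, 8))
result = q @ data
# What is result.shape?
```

(8,)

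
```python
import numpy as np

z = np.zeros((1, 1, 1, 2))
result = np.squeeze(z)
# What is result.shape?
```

(2,)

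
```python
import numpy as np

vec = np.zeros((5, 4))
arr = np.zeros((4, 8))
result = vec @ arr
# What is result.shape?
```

(5, 8)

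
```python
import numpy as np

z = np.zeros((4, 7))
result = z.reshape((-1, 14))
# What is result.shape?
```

(2, 14)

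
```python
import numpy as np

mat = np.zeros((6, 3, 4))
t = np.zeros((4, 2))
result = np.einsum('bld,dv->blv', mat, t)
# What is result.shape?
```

(6, 3, 2)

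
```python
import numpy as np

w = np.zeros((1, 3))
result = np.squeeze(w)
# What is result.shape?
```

(3,)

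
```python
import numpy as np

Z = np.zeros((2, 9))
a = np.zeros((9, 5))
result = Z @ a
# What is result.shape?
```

(2, 5)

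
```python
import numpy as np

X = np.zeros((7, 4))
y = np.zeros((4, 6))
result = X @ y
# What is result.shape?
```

(7, 6)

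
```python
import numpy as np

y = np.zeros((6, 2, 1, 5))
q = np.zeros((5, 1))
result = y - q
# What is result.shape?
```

(6, 2, 5, 5)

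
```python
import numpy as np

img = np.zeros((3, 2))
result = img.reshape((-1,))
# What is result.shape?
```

(6,)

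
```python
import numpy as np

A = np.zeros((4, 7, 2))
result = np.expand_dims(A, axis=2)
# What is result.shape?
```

(4, 7, 1, 2)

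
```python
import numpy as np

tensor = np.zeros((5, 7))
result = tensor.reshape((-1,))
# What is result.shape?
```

(35,)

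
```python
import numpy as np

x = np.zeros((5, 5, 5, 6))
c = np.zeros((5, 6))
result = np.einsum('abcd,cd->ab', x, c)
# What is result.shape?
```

(5, 5)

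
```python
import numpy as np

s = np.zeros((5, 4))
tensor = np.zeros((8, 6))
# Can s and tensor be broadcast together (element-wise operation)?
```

No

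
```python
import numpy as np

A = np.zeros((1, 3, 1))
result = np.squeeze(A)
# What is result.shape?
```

(3,)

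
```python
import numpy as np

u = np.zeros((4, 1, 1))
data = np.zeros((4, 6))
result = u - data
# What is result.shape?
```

(4, 4, 6)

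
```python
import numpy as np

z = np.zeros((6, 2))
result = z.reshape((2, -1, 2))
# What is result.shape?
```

(2, 3, 2)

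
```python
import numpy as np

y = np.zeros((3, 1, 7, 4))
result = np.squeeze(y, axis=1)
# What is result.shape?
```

(3, 7, 4)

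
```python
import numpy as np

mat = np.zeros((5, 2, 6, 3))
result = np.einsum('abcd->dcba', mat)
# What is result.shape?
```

(3, 6, 2, 5)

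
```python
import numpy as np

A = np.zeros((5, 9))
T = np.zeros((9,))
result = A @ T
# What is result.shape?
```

(5,)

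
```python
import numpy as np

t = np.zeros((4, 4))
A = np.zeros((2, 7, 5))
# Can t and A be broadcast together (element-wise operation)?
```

No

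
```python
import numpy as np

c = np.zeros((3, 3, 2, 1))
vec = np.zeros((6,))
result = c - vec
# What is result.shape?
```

(3, 3, 2, 6)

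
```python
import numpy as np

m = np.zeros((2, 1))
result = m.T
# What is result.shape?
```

(1, 2)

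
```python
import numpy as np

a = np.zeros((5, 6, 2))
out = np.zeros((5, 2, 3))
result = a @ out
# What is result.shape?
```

(5, 6, 3)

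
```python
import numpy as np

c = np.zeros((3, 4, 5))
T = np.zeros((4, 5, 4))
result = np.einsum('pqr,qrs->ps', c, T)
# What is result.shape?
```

(3, 4)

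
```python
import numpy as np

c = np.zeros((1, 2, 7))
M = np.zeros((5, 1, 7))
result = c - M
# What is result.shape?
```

(5, 2, 7)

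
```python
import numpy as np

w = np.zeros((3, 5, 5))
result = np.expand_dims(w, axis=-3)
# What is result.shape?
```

(3, 1, 5, 5)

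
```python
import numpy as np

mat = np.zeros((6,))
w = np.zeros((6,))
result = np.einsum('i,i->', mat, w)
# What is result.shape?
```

()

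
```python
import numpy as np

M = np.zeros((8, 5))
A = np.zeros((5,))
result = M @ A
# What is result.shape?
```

(8,)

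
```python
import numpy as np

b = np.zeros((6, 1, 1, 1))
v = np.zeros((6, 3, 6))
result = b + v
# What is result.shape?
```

(6, 6, 3, 6)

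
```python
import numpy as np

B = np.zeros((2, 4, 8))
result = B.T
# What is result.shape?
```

(8, 4, 2)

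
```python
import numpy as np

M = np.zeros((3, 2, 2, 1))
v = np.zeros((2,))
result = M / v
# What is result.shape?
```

(3, 2, 2, 2)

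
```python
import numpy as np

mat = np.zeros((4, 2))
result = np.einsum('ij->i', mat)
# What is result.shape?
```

(4,)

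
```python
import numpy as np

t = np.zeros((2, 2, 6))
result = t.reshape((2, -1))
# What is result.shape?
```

(2, 12)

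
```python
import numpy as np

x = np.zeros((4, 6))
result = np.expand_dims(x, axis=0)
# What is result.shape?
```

(1, 4, 6)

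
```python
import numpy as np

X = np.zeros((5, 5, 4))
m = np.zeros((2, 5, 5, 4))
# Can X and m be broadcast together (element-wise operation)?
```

Yes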